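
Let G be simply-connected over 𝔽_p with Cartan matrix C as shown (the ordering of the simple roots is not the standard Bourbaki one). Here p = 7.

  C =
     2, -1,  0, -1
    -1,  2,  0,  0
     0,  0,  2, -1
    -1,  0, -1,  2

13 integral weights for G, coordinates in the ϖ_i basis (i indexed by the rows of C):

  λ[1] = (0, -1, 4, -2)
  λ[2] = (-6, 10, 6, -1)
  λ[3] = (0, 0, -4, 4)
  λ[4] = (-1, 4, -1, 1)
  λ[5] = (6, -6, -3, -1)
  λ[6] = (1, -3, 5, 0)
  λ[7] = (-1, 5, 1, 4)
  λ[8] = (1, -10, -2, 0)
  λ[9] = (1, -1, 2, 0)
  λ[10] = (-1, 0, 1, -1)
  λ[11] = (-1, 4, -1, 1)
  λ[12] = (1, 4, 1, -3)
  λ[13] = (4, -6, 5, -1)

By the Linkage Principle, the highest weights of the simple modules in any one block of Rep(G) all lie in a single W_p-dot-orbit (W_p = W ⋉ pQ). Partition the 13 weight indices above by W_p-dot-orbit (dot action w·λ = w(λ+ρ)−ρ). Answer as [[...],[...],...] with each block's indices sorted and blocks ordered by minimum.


Type A_4, rank 4, |W|=120; reorder rows/cols to standard.

Each λ_j+ρ reduced to Ā_7; 4-tuples below use C's row order:

  1: (0, 0, 4, 1) · 2: (0, 0, 4, 1) · 3: (1, 1, 3, 2) · 4: (0, 5, 0, 2) · 5: (0, 5, 0, 2) · 6: (0, 0, 4, 1) · 7: (0, 0, 4, 1) · 8: (0, 0, 4, 1) · 9: (2, 0, 3, 1) · 10: (0, 1, 2, 0) · 11: (0, 5, 0, 2) · 12: (0, 5, 0, 2) · 13: (0, 1, 2, 0)

The 13 indices split into 5 linkage classes (same alcove rep ⇔ same W_7-dot-orbit):

[[1, 2, 6, 7, 8], [3], [4, 5, 11, 12], [9], [10, 13]]


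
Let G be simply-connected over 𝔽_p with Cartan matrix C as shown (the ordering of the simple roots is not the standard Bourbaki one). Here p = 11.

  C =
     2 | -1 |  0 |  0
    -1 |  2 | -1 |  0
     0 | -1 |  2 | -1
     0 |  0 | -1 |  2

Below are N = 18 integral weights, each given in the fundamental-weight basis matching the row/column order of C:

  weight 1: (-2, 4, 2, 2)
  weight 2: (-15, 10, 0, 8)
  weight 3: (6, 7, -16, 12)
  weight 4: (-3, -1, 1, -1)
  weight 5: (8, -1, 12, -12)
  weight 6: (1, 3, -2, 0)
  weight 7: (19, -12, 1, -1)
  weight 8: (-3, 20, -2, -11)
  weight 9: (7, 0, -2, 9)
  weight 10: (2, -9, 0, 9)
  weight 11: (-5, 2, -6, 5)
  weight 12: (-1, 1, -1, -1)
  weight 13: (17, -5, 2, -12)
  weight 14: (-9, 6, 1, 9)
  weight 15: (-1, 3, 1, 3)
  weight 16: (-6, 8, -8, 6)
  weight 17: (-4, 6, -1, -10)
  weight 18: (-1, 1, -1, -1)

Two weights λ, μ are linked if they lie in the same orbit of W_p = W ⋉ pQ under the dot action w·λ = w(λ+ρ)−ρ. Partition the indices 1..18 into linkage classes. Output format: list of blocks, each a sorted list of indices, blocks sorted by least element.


C ↔ A_4 under row/col permutation; |W(A_4)| = 120.

λ_j+ρ reflected into Ā_11 (⟨·,θ^∨⟩≤11); 4-tuples as given:

    λ_1+ρ ↦ (1, 4, 3, 3)
    λ_2+ρ ↦ (1, 0, 1, 2)
    λ_3+ρ ↦ (2, 3, 4, 0)
    λ_4+ρ ↦ (0, 2, 0, 0)
    λ_5+ρ ↦ (0, 2, 0, 0)
    λ_6+ρ ↦ (2, 3, 1, 0)
    λ_7+ρ ↦ (0, 2, 0, 0)
    λ_8+ρ ↦ (1, 0, 1, 2)
    λ_9+ρ ↦ (1, 0, 1, 2)
    λ_10+ρ ↦ (1, 4, 3, 3)
    λ_11+ρ ↦ (2, 3, 1, 0)
    λ_12+ρ ↦ (0, 2, 0, 0)
    λ_13+ρ ↦ (1, 4, 3, 3)
    λ_14+ρ ↦ (1, 0, 1, 2)
    λ_15+ρ ↦ (0, 4, 2, 4)
    λ_16+ρ ↦ (2, 3, 4, 0)
    λ_17+ρ ↦ (2, 3, 4, 0)
    λ_18+ρ ↦ (0, 2, 0, 0)

Grouping the 18 weights by Ā_11-representative: 6 linkage classes.

[[1, 10, 13], [2, 8, 9, 14], [3, 16, 17], [4, 5, 7, 12, 18], [6, 11], [15]]


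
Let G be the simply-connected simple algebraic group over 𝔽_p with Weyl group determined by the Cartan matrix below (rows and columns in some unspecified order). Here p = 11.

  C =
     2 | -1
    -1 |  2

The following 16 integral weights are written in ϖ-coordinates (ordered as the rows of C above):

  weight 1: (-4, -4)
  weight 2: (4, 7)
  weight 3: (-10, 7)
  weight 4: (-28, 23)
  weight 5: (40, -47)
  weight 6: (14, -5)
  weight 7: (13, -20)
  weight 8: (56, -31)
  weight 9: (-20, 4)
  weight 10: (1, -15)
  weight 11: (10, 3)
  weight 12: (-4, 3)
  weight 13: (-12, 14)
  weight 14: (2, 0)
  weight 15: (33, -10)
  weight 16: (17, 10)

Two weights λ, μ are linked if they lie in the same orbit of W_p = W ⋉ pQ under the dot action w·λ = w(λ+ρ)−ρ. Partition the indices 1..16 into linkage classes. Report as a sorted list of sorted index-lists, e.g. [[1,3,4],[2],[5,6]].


Root system A_2: the 2×2 matrix C matches after relabeling.

Alcove-folded reps (p=11, 16 weights, presented ϖ-order):

  λ_1 → (3, 3) · λ_2 → (3, 6) · λ_3 → (8, 1) · λ_4 → (3, 6) · λ_5 → (3, 6) · λ_6 → (7, 0) · λ_7 → (3, 3) · λ_8 → (3, 6) · λ_9 → (3, 3) · λ_10 → (8, 1) · λ_11 → (7, 0) · λ_12 → (3, 1) · λ_13 → (7, 0) · λ_14 → (3, 1) · λ_15 → (8, 1) · λ_16 → (7, 0)

5 distinct reps among the 16 weights ⇒ 5 W_11-linkage classes:

[[1, 7, 9], [2, 4, 5, 8], [3, 10, 15], [6, 11, 13, 16], [12, 14]]


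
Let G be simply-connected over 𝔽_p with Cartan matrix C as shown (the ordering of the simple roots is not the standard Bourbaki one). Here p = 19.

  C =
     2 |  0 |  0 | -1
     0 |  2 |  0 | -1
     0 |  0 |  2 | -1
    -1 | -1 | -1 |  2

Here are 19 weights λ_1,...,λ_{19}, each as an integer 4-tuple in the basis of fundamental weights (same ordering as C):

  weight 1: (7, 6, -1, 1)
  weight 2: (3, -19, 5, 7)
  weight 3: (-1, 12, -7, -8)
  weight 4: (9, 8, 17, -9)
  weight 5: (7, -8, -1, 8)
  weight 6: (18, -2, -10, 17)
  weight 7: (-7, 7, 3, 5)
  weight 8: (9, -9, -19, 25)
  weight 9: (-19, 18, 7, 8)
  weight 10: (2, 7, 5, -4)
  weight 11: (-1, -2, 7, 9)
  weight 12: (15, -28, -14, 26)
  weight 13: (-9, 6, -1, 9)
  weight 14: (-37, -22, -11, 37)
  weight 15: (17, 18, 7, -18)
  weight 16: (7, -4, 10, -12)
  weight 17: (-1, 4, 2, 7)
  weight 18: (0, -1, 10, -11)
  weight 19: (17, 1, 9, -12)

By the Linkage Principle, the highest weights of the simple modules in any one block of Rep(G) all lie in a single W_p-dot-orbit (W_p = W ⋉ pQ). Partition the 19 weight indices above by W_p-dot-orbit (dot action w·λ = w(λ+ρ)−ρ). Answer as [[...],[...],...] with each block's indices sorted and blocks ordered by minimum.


D_4 Cartan matrix, 4 simple roots permuted; ρ=(1,1,1,1).

Ā_19 reps of the 19 weights (D_4, coords as presented):

  λ_1+ρ ↦ (8, 7, 0, 2) · λ_2+ρ ↦ (6, 8, 4, 0) · λ_3+ρ ↦ (6, 7, 0, 0) · λ_4+ρ ↦ (0, 1, 8, 1) · λ_5+ρ ↦ (8, 7, 0, 2) · λ_6+ρ ↦ (7, 9, 1, 1) · λ_7+ρ ↦ (6, 8, 4, 0) · λ_8+ρ ↦ (7, 9, 1, 1) · λ_9+ρ ↦ (0, 1, 8, 1) · λ_10+ρ ↦ (0, 5, 3, 3) · λ_11+ρ ↦ (0, 1, 8, 1) · λ_12+ρ ↦ (0, 5, 3, 3) · λ_13+ρ ↦ (8, 7, 0, 2) · λ_14+ρ ↦ (8, 7, 0, 2) · λ_15+ρ ↦ (0, 1, 8, 1) · λ_16+ρ ↦ (0, 5, 3, 3) · λ_17+ρ ↦ (0, 5, 3, 3) · λ_18+ρ ↦ (0, 1, 8, 1) · λ_19+ρ ↦ (7, 9, 1, 1)

6 distinct reps among the 19 weights ⇒ 6 W_19-linkage classes:

[[1, 5, 13, 14], [2, 7], [3], [4, 9, 11, 15, 18], [6, 8, 19], [10, 12, 16, 17]]


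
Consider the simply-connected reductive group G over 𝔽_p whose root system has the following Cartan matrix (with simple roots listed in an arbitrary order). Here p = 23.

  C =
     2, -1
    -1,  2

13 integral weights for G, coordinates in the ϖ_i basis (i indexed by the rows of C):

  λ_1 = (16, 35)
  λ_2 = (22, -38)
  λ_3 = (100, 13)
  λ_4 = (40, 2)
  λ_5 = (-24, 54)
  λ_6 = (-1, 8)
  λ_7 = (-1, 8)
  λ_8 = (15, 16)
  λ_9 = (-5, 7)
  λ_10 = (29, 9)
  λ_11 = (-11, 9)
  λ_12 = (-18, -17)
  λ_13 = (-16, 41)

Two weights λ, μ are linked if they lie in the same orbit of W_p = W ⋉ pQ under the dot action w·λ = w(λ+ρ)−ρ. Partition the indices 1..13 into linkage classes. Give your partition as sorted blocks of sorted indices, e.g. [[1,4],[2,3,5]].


A_2 Cartan matrix, 2 simple roots permuted; ρ=(1,1).

W_23-reps of the 13 weights in Ā_23 (same 2-coord order as C):

    λ_1+ρ ↦ (6, 7)
    λ_2+ρ ↦ (0, 9)
    λ_3+ρ ↦ (0, 9)
    λ_4+ρ ↦ (2, 18)
    λ_5+ρ ↦ (0, 9)
    λ_6+ρ ↦ (0, 9)
    λ_7+ρ ↦ (0, 9)
    λ_8+ρ ↦ (6, 7)
    λ_9+ρ ↦ (4, 4)
    λ_10+ρ ↦ (6, 7)
    λ_11+ρ ↦ (10, 0)
    λ_12+ρ ↦ (6, 7)
    λ_13+ρ ↦ (4, 4)

Grouping the 13 weights by Ā_23-representative: 5 linkage classes.

[[1, 8, 10, 12], [2, 3, 5, 6, 7], [4], [9, 13], [11]]


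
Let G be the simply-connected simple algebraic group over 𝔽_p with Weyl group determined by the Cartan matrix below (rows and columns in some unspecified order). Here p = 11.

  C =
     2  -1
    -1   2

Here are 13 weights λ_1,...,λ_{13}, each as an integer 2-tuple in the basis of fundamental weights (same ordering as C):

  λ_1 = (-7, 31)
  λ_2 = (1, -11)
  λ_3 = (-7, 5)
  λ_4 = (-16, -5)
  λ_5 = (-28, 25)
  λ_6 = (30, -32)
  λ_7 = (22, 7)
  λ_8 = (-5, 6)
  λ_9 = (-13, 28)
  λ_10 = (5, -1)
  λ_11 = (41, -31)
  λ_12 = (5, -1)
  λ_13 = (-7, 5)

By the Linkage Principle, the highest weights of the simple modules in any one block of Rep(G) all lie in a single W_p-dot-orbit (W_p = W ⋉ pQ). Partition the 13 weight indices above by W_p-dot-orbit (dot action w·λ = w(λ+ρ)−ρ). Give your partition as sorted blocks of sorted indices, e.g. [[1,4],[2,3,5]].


Dynkin diagram of C (from the 2 off-diagonal −1 entries): A_2.

Alcove-folded reps (p=11, 13 weights, presented ϖ-order):

  [1] (1, 6) · [2] (8, 2) · [3] (6, 0) · [4] (4, 3) · [5] (1, 6) · [6] (2, 0) · [7] (8, 2) · [8] (4, 3) · [9] (1, 6) · [10] (6, 0) · [11] (8, 2) · [12] (6, 0) · [13] (6, 0)

Grouping the 13 weights by Ā_11-representative: 5 linkage classes.

[[1, 5, 9], [2, 7, 11], [3, 10, 12, 13], [4, 8], [6]]


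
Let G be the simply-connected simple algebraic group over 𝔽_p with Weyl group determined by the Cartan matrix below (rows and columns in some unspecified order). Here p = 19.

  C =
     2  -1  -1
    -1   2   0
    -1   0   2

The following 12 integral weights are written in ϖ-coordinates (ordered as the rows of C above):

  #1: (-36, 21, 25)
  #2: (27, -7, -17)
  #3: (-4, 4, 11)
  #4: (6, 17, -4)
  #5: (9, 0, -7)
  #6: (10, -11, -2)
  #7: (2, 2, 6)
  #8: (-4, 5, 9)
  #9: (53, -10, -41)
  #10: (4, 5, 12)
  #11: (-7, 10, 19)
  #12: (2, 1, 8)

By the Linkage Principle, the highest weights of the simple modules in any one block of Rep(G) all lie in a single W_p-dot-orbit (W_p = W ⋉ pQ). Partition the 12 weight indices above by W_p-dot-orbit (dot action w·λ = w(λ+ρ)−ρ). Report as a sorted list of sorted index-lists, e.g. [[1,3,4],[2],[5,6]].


Dynkin diagram of C (from the 4 off-diagonal −1 entries): A_3.

λ_j+ρ reflected into Ā_19 (⟨·,θ^∨⟩≤19); 3-tuples as given:

  λ_1+ρ ↦ (3, 3, 7) · λ_2+ρ ↦ (3, 3, 7) · λ_3+ρ ↦ (3, 2, 9) · λ_4+ρ ↦ (1, 12, 3) · λ_5+ρ ↦ (4, 1, 6) · λ_6+ρ ↦ (0, 10, 1) · λ_7+ρ ↦ (3, 3, 7) · λ_8+ρ ↦ (3, 3, 7) · λ_9+ρ ↦ (3, 2, 9) · λ_10+ρ ↦ (5, 1, 8) · λ_11+ρ ↦ (5, 1, 8) · λ_12+ρ ↦ (3, 2, 9)

6 distinct reps among the 12 weights ⇒ 6 W_19-linkage classes:

[[1, 2, 7, 8], [3, 9, 12], [4], [5], [6], [10, 11]]


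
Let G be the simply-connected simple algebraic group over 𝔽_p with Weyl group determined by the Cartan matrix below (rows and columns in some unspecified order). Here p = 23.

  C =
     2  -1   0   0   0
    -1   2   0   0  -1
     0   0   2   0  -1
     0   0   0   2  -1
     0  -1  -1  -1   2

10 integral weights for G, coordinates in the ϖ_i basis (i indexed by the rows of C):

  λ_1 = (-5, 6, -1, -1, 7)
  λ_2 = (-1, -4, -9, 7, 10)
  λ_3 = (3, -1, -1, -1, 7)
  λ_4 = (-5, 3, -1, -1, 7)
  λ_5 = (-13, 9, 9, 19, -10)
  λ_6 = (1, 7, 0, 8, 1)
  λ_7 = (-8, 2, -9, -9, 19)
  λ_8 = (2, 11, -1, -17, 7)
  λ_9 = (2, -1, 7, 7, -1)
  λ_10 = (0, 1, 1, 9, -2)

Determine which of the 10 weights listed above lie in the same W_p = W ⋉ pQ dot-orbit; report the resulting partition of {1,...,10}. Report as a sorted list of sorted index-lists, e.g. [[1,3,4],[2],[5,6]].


Root system D_5: the 5×5 matrix C matches after relabeling.

Each λ_j+ρ reduced to Ā_23; 5-tuples below use C's row order:

  λ_1+ρ ↦ (4, 0, 0, 0, 8)
  λ_2+ρ ↦ (3, 0, 8, 8, 0)
  λ_3+ρ ↦ (4, 0, 0, 0, 8)
  λ_4+ρ ↦ (4, 0, 0, 0, 8)
  λ_5+ρ ↦ (1, 1, 1, 9, 1)
  λ_6+ρ ↦ (1, 1, 1, 9, 1)
  λ_7+ρ ↦ (3, 0, 8, 8, 0)
  λ_8+ρ ↦ (3, 0, 8, 8, 0)
  λ_9+ρ ↦ (3, 0, 8, 8, 0)
  λ_10+ρ ↦ (1, 1, 1, 9, 1)

Linkage partition of the 10 weights (3 classes, p=23):

[[1, 3, 4], [2, 7, 8, 9], [5, 6, 10]]


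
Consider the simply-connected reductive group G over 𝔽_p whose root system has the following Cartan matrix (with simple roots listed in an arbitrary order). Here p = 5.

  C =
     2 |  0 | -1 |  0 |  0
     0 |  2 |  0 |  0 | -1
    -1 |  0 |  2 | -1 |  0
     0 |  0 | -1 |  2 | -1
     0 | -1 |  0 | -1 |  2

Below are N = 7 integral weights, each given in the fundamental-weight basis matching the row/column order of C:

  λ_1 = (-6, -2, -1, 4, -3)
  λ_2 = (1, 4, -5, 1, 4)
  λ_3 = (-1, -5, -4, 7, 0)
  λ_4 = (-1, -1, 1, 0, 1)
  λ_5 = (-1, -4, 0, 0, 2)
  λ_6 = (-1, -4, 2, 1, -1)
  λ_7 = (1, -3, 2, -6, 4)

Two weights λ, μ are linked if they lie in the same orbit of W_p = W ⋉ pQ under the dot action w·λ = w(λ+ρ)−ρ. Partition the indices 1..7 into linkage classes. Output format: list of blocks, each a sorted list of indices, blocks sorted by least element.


Root system A_5: the 5×5 matrix C matches after relabeling.

Alcove-folded reps (p=5, 7 weights, presented ϖ-order):

  λ_1+ρ ↦ (0, 0, 2, 1, 2)
  λ_2+ρ ↦ (0, 0, 2, 1, 2)
  λ_3+ρ ↦ (0, 3, 1, 1, 0)
  λ_4+ρ ↦ (0, 0, 2, 1, 2)
  λ_5+ρ ↦ (0, 3, 1, 1, 0)
  λ_6+ρ ↦ (0, 0, 2, 1, 2)
  λ_7+ρ ↦ (0, 0, 2, 1, 2)

Linkage partition of the 7 weights (2 classes, p=5):

[[1, 2, 4, 6, 7], [3, 5]]


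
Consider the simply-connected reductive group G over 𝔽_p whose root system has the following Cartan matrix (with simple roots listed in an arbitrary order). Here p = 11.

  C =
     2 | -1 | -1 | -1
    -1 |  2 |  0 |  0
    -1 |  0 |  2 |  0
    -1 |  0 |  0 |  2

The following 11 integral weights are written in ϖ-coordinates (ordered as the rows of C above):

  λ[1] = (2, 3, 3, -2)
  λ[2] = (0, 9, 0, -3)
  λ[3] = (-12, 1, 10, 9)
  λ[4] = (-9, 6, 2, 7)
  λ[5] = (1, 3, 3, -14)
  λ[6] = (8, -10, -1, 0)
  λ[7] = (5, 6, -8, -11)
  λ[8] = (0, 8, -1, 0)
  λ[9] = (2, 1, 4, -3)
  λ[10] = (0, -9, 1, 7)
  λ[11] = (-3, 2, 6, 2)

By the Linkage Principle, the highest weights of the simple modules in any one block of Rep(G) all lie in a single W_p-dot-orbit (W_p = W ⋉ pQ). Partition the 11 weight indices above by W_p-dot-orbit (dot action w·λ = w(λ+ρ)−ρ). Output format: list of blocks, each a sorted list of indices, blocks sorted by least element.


Type D_4, rank 4, |W|=192; reorder rows/cols to standard.

Each λ_j+ρ reduced to Ā_11; 4-tuples below use C's row order:

    λ_1 → (0, 4, 4, 1)
    λ_2 → (0, 9, 0, 1)
    λ_3 → (0, 9, 0, 1)
    λ_4 → (2, 1, 5, 0)
    λ_5 → (0, 4, 4, 1)
    λ_6 → (0, 9, 0, 1)
    λ_7 → (0, 4, 4, 1)
    λ_8 → (0, 9, 0, 1)
    λ_9 → (1, 2, 5, 2)
    λ_10 → (2, 1, 5, 1)
    λ_11 → (2, 1, 5, 1)

5 distinct reps among the 11 weights ⇒ 5 W_11-linkage classes:

[[1, 5, 7], [2, 3, 6, 8], [4], [9], [10, 11]]


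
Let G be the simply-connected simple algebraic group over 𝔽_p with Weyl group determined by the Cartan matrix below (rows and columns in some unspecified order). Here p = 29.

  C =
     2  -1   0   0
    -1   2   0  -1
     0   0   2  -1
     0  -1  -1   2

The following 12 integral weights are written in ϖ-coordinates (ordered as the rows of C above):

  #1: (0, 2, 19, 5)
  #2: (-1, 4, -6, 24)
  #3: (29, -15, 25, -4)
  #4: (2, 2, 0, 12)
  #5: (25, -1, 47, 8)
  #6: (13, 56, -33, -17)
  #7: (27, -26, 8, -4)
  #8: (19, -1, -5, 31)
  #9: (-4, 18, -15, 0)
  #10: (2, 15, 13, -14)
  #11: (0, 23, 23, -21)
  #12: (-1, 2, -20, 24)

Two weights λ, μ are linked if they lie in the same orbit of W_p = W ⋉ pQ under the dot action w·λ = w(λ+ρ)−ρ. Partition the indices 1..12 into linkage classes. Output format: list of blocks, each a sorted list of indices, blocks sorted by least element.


A_4 Cartan matrix, 4 simple roots permuted; ρ=(1,1,1,1).

Each λ_j+ρ reduced to Ā_29; 4-tuples below use C's row order:

  λ_1 → (0, 3, 19, 6)
  λ_2 → (1, 4, 4, 20)
  λ_3 → (3, 3, 1, 13)
  λ_4 → (3, 3, 1, 13)
  λ_5 → (0, 3, 19, 6)
  λ_6 → (3, 3, 1, 13)
  λ_7 → (0, 3, 19, 6)
  λ_8 → (0, 3, 19, 6)
  λ_9 → (3, 3, 1, 13)
  λ_10 → (3, 3, 1, 13)
  λ_11 → (1, 4, 4, 20)
  λ_12 → (0, 3, 19, 6)

Partition of {1..12} into 3 W_29-dot-orbits:

[[1, 5, 7, 8, 12], [2, 11], [3, 4, 6, 9, 10]]


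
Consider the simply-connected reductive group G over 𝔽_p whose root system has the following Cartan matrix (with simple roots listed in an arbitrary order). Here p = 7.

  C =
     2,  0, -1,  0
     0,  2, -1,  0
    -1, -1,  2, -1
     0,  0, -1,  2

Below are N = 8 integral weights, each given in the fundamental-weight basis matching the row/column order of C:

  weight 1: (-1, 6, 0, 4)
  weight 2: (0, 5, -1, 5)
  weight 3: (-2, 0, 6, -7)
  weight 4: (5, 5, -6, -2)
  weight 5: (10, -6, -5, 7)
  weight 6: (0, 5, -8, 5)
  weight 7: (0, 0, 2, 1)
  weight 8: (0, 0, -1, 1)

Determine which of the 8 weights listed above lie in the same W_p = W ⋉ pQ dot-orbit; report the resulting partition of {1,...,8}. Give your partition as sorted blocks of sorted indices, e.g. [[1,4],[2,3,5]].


Cartan matrix: type D_4 (|W|=192); un-permuting the 4 rows.

λ_j+ρ reflected into Ā_7 (⟨·,θ^∨⟩≤7); 4-tuples as given:

  λ_1 → (5, 0, 1, 0) · λ_2 → (5, 0, 1, 0) · λ_3 → (0, 0, 1, 5) · λ_4 → (0, 0, 1, 5) · λ_5 → (1, 1, 0, 2) · λ_6 → (5, 0, 1, 0) · λ_7 → (1, 1, 0, 2) · λ_8 → (1, 1, 0, 2)

Partition of {1..8} into 3 W_7-dot-orbits:

[[1, 2, 6], [3, 4], [5, 7, 8]]


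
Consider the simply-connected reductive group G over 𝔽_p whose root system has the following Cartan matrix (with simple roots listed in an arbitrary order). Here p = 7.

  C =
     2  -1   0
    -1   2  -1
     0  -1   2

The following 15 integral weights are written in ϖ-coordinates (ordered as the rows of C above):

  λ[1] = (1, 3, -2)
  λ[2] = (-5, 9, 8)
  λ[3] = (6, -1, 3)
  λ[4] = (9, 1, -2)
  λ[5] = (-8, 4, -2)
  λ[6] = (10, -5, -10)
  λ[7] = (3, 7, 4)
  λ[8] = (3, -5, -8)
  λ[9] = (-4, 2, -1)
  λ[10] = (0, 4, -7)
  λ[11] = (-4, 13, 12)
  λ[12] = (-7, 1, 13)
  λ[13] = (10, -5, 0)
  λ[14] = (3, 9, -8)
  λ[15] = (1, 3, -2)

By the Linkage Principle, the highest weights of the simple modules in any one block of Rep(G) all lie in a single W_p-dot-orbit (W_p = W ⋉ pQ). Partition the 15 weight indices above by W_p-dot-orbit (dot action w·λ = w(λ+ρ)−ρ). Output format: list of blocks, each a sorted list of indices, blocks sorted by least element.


Type A_3, rank 3, |W|=24; reorder rows/cols to standard.

Alcove-folded reps (p=7, 15 weights, presented ϖ-order):

  1: (2, 3, 1) · 2: (2, 3, 1) · 3: (3, 0, 0) · 4: (2, 3, 1) · 5: (4, 1, 2) · 6: (4, 1, 2) · 7: (2, 3, 1) · 8: (3, 0, 0) · 9: (3, 0, 0) · 10: (0, 1, 5) · 11: (3, 3, 1) · 12: (4, 1, 2) · 13: (3, 0, 1) · 14: (3, 0, 0) · 15: (2, 3, 1)

These 15 weights hit 6 W_7-dot-orbits; sizes (5, 4, 3, 1, 1, 1):

[[1, 2, 4, 7, 15], [3, 8, 9, 14], [5, 6, 12], [10], [11], [13]]


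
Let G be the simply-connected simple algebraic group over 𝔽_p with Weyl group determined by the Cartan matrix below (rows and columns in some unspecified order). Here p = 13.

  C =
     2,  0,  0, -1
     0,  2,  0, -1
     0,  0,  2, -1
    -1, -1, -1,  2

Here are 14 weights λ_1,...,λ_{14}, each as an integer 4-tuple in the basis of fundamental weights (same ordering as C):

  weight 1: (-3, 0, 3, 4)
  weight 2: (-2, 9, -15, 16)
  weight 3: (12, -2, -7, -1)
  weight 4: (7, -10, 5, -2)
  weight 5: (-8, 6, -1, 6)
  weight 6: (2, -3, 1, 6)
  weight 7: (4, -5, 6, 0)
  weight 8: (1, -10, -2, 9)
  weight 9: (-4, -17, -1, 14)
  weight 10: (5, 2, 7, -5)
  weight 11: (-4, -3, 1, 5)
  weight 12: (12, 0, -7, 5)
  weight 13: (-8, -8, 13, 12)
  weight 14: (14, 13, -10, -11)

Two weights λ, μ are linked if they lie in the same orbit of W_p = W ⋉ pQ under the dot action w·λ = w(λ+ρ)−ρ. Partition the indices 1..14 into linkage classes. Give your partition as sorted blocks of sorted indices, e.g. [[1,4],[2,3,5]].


Type D_4, rank 4, |W|=192; reorder rows/cols to standard.

Ā_13 reps of the 14 weights (D_4, coords as presented):

    [1] (2, 1, 4, 3)
    [2] (9, 0, 2, 1)
    [3] (6, 6, 1, 0)
    [4] (2, 1, 4, 3)
    [5] (6, 6, 1, 0)
    [6] (3, 2, 2, 1)
    [7] (2, 1, 4, 3)
    [8] (2, 9, 1, 0)
    [9] (2, 9, 1, 0)
    [10] (2, 1, 4, 3)
    [11] (3, 2, 2, 1)
    [12] (6, 6, 1, 0)
    [13] (6, 6, 1, 0)
    [14] (2, 1, 4, 3)

Grouping the 14 weights by Ā_13-representative: 5 linkage classes.

[[1, 4, 7, 10, 14], [2], [3, 5, 12, 13], [6, 11], [8, 9]]


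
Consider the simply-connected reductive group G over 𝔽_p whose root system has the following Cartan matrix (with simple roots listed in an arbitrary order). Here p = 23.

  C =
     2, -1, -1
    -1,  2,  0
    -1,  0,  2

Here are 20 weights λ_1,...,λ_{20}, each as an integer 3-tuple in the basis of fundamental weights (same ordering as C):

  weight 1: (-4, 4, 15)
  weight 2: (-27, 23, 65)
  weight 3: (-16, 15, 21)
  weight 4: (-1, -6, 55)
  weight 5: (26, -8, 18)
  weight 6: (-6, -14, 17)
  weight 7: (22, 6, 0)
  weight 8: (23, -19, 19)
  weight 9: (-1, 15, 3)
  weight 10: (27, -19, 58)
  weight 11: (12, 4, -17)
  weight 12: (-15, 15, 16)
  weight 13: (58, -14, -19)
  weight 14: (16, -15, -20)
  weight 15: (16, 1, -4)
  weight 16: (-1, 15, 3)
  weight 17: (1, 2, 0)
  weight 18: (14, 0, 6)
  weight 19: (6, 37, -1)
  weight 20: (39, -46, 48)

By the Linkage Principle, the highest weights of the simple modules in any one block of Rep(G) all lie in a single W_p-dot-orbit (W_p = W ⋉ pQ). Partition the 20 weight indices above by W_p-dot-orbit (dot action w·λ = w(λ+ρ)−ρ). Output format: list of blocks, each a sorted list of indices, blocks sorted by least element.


Root system A_3: the 3×3 matrix C matches after relabeling.

Each λ_j+ρ reduced to Ā_23; 3-tuples below use C's row order:

  λ_1 → (3, 2, 13)
  λ_2 → (2, 3, 1)
  λ_3 → (15, 1, 7)
  λ_4 → (13, 5, 0)
  λ_5 → (0, 16, 4)
  λ_6 → (13, 5, 0)
  λ_7 → (15, 1, 7)
  λ_8 → (2, 3, 1)
  λ_9 → (0, 16, 4)
  λ_10 → (13, 5, 0)
  λ_11 → (3, 2, 13)
  λ_12 → (14, 2, 3)
  λ_13 → (13, 5, 0)
  λ_14 → (14, 2, 3)
  λ_15 → (14, 2, 3)
  λ_16 → (0, 16, 4)
  λ_17 → (2, 3, 1)
  λ_18 → (15, 1, 7)
  λ_19 → (15, 1, 7)
  λ_20 → (2, 3, 1)

Linkage partition of the 20 weights (6 classes, p=23):

[[1, 11], [2, 8, 17, 20], [3, 7, 18, 19], [4, 6, 10, 13], [5, 9, 16], [12, 14, 15]]


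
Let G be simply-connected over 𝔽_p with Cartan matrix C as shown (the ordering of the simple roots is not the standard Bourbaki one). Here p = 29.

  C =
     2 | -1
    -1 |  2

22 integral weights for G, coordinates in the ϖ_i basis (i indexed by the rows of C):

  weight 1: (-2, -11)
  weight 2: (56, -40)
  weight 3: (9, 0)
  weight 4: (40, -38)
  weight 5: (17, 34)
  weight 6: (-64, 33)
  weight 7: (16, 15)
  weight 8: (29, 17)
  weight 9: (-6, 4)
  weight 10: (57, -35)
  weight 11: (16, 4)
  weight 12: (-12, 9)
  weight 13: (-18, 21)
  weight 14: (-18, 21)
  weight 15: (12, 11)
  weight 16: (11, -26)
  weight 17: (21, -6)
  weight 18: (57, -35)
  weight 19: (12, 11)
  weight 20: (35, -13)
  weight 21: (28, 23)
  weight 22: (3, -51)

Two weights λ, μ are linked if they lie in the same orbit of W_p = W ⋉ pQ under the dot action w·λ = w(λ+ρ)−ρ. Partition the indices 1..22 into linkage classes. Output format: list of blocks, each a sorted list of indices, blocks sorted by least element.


A_2 Cartan matrix, 2 simple roots permuted; ρ=(1,1).

Folding the 22 weights λ_j+ρ into Ā_29 (reps in the given 2-coord order):

  λ_1 → (10, 1)
  λ_2 → (10, 1)
  λ_3 → (10, 1)
  λ_4 → (8, 17)
  λ_5 → (6, 5)
  λ_6 → (5, 0)
  λ_7 → (13, 12)
  λ_8 → (10, 1)
  λ_9 → (5, 0)
  λ_10 → (5, 0)
  λ_11 → (17, 5)
  λ_12 → (10, 1)
  λ_13 → (17, 5)
  λ_14 → (17, 5)
  λ_15 → (13, 12)
  λ_16 → (13, 12)
  λ_17 → (17, 5)
  λ_18 → (5, 0)
  λ_19 → (13, 12)
  λ_20 → (17, 5)
  λ_21 → (5, 0)
  λ_22 → (8, 17)

Grouping the 22 weights by Ā_29-representative: 6 linkage classes.

[[1, 2, 3, 8, 12], [4, 22], [5], [6, 9, 10, 18, 21], [7, 15, 16, 19], [11, 13, 14, 17, 20]]


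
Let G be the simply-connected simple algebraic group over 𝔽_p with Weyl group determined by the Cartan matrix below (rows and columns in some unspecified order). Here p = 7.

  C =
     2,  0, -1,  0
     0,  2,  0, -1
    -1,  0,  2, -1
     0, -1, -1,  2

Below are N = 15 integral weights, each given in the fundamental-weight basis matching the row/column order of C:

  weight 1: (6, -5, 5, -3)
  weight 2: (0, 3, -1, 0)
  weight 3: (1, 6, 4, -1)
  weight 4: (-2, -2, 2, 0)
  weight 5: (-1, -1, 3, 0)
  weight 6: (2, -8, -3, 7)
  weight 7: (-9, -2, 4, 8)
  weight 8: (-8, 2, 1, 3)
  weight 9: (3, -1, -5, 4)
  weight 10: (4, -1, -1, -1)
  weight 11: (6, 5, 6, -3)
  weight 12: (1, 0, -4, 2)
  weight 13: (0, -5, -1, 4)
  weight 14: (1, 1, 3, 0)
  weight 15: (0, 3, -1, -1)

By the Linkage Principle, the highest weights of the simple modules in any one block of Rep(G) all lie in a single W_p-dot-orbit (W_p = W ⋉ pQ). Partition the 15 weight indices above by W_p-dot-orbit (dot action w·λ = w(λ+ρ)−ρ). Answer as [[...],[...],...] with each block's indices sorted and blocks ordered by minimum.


Cartan matrix: type A_4 (|W|=120); un-permuting the 4 rows.

Ā_7 reps of the 15 weights (A_4, coords as presented):

    λ_1+ρ ↦ (1, 4, 0, 0)
    λ_2+ρ ↦ (1, 4, 0, 1)
    λ_3+ρ ↦ (5, 0, 0, 0)
    λ_4+ρ ↦ (1, 1, 2, 0)
    λ_5+ρ ↦ (0, 0, 4, 1)
    λ_6+ρ ↦ (1, 4, 0, 1)
    λ_7+ρ ↦ (1, 4, 0, 1)
    λ_8+ρ ↦ (0, 0, 4, 1)
    λ_9+ρ ↦ (0, 0, 4, 1)
    λ_10+ρ ↦ (5, 0, 0, 0)
    λ_11+ρ ↦ (0, 2, 4, 1)
    λ_12+ρ ↦ (1, 1, 2, 0)
    λ_13+ρ ↦ (1, 4, 0, 1)
    λ_14+ρ ↦ (0, 0, 4, 1)
    λ_15+ρ ↦ (1, 4, 0, 0)

6 distinct reps among the 15 weights ⇒ 6 W_7-linkage classes:

[[1, 15], [2, 6, 7, 13], [3, 10], [4, 12], [5, 8, 9, 14], [11]]


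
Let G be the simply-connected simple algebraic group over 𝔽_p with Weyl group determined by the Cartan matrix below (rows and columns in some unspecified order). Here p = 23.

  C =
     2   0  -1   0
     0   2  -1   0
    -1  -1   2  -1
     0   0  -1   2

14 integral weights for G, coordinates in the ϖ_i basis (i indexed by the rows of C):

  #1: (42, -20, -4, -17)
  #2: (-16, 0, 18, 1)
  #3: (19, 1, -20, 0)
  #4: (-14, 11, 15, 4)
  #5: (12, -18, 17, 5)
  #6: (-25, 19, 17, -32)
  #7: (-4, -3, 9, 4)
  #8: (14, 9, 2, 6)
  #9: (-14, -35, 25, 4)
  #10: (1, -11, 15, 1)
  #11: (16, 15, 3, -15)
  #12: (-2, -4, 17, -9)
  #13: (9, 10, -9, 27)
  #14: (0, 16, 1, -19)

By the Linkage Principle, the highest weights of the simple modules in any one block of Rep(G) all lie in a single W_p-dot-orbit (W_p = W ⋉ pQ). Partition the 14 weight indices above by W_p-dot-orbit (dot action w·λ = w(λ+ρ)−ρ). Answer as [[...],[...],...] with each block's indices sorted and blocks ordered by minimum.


C ↔ D_4 under row/col permutation; |W(D_4)| = 192.

Folding the 14 weights λ_j+ρ into Ā_23 (reps in the given 4-coord order):

  λ_1 → (15, 1, 1, 2)
  λ_2 → (15, 1, 1, 2)
  λ_3 → (15, 1, 1, 2)
  λ_4 → (3, 2, 5, 5)
  λ_5 → (1, 3, 5, 8)
  λ_6 → (1, 3, 5, 8)
  λ_7 → (3, 2, 5, 5)
  λ_8 → (3, 2, 5, 5)
  λ_9 → (3, 2, 5, 5)
  λ_10 → (2, 10, 3, 2)
  λ_11 → (3, 2, 4, 0)
  λ_12 → (1, 3, 5, 8)
  λ_13 → (3, 2, 5, 5)
  λ_14 → (15, 1, 1, 2)

These 14 weights hit 5 W_23-dot-orbits; sizes (4, 5, 3, 1, 1):

[[1, 2, 3, 14], [4, 7, 8, 9, 13], [5, 6, 12], [10], [11]]


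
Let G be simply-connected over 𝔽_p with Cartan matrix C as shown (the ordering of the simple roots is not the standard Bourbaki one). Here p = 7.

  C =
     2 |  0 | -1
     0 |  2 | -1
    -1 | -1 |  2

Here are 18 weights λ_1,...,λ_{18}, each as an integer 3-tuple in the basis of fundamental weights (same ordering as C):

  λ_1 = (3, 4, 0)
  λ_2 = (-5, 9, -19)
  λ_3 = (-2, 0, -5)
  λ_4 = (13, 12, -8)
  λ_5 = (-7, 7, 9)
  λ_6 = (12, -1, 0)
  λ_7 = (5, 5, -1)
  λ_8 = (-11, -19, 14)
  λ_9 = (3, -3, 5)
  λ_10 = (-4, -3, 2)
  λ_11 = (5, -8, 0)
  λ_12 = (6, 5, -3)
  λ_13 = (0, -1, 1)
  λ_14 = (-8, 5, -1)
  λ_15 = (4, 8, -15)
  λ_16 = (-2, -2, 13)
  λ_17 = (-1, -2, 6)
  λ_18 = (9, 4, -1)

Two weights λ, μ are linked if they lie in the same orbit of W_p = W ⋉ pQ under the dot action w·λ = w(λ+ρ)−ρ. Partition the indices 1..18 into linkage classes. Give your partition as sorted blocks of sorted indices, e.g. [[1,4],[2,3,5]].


Dynkin diagram of C (from the 4 off-diagonal −1 entries): A_3.

Alcove-folded reps (p=7, 18 weights, presented ϖ-order):

    λ_1 → (1, 2, 1)
    λ_2 → (1, 1, 3)
    λ_3 → (1, 1, 3)
    λ_4 → (0, 1, 6)
    λ_5 → (1, 1, 3)
    λ_6 → (0, 1, 6)
    λ_7 → (1, 1, 0)
    λ_8 → (1, 1, 3)
    λ_9 → (1, 1, 3)
    λ_10 → (1, 0, 2)
    λ_11 → (0, 1, 6)
    λ_12 → (1, 0, 2)
    λ_13 → (1, 0, 2)
    λ_14 → (0, 1, 6)
    λ_15 → (0, 0, 2)
    λ_16 → (1, 1, 0)
    λ_17 → (0, 1, 6)
    λ_18 → (1, 0, 2)

Partition of {1..18} into 6 W_7-dot-orbits:

[[1], [2, 3, 5, 8, 9], [4, 6, 11, 14, 17], [7, 16], [10, 12, 13, 18], [15]]


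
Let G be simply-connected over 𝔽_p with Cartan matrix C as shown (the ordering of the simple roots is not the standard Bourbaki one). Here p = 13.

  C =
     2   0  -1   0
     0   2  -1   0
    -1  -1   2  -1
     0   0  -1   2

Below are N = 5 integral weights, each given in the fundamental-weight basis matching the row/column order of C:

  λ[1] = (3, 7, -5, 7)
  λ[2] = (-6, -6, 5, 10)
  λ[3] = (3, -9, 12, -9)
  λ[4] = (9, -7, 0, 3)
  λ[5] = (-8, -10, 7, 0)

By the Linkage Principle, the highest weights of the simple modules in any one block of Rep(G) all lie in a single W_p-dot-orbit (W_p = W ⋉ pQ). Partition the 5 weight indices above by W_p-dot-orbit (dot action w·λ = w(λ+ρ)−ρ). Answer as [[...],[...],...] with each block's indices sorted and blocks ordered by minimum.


Root system D_4: the 4×4 matrix C matches after relabeling.

W_13-reps of the 5 weights in Ā_13 (same 4-coord order as C):

    λ_1 → (0, 4, 1, 4)
    λ_2 → (1, 1, 0, 7)
    λ_3 → (0, 4, 1, 4)
    λ_4 → (5, 1, 2, 1)
    λ_5 → (1, 1, 0, 7)

Linkage partition of the 5 weights (3 classes, p=13):

[[1, 3], [2, 5], [4]]


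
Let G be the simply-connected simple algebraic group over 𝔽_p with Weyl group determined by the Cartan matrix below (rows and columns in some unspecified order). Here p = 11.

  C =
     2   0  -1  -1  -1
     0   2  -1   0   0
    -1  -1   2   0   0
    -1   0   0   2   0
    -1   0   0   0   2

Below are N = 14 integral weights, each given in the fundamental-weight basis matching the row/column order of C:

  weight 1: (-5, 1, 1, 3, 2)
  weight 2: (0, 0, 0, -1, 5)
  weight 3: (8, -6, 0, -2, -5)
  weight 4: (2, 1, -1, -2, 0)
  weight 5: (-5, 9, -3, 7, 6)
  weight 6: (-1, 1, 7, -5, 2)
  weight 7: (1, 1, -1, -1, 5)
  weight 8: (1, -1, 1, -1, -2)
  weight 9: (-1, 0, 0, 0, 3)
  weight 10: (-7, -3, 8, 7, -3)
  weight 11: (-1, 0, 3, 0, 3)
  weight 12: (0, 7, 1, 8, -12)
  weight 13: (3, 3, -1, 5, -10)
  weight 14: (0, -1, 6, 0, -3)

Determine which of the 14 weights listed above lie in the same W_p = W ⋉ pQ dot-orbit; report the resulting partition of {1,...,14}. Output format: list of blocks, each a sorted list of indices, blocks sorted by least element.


D_5 Cartan matrix, 5 simple roots permuted; ρ=(1,1,1,1,1).

Folding the 14 weights λ_j+ρ into Ā_11 (reps in the given 5-coord order):

  λ_1+ρ ↦ (1, 0, 2, 0, 1);  λ_2+ρ ↦ (1, 1, 1, 0, 6);  λ_3+ρ ↦ (0, 1, 1, 1, 4);  λ_4+ρ ↦ (2, 2, 0, 1, 1);  λ_5+ρ ↦ (1, 0, 2, 0, 1);  λ_6+ρ ↦ (1, 0, 2, 0, 1);  λ_7+ρ ↦ (1, 1, 1, 0, 6);  λ_8+ρ ↦ (1, 0, 2, 0, 1);  λ_9+ρ ↦ (0, 1, 1, 1, 4);  λ_10+ρ ↦ (1, 1, 1, 0, 6);  λ_11+ρ ↦ (0, 1, 1, 1, 4);  λ_12+ρ ↦ (0, 1, 0, 1, 1);  λ_13+ρ ↦ (0, 1, 1, 1, 4);  λ_14+ρ ↦ (1, 0, 2, 0, 1)

These 14 weights hit 5 W_11-dot-orbits; sizes (5, 3, 4, 1, 1):

[[1, 5, 6, 8, 14], [2, 7, 10], [3, 9, 11, 13], [4], [12]]


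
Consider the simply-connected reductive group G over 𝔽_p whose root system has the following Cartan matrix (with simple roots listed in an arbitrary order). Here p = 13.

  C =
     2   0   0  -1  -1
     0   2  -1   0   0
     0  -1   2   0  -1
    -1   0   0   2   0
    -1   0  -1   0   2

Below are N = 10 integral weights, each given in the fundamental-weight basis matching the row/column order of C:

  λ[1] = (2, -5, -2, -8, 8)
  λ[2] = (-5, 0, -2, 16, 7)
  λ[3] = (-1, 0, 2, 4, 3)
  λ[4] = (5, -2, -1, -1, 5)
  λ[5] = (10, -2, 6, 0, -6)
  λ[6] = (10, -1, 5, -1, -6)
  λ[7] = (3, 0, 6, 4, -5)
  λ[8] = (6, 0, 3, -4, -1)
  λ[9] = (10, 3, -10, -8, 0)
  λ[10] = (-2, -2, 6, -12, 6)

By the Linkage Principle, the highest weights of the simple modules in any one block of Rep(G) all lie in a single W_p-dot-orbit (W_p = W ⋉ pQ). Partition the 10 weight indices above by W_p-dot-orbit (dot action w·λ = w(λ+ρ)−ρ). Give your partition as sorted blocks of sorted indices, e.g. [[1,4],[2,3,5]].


Cartan matrix: type A_5 (|W|=720); un-permuting the 5 rows.

λ_j+ρ reflected into Ā_13 (⟨·,θ^∨⟩≤13); 5-tuples as given:

    λ_1 → (4, 1, 4, 3, 0)
    λ_2 → (0, 1, 3, 5, 4)
    λ_3 → (0, 1, 3, 5, 4)
    λ_4 → (6, 0, 1, 0, 5)
    λ_5 → (6, 0, 1, 0, 5)
    λ_6 → (6, 0, 1, 0, 5)
    λ_7 → (0, 1, 3, 5, 4)
    λ_8 → (4, 1, 4, 3, 0)
    λ_9 → (4, 1, 4, 3, 0)
    λ_10 → (6, 0, 1, 0, 5)

Partition of {1..10} into 3 W_13-dot-orbits:

[[1, 8, 9], [2, 3, 7], [4, 5, 6, 10]]


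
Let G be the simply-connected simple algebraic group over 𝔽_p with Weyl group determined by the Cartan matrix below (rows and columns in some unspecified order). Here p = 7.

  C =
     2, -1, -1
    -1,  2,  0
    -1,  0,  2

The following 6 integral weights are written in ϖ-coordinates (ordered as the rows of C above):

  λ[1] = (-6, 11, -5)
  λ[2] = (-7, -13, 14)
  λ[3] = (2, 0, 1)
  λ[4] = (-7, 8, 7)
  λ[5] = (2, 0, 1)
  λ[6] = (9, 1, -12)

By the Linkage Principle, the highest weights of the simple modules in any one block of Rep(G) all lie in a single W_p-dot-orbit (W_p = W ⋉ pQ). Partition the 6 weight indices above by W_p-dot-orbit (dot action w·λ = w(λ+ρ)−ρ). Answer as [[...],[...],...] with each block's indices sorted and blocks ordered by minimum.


Dynkin diagram of C (from the 4 off-diagonal −1 entries): A_3.

W_7-reps of the 6 weights in Ā_7 (same 3-coord order as C):

  λ_1 → (2, 2, 0) · λ_2 → (3, 1, 2) · λ_3 → (3, 1, 2) · λ_4 → (3, 1, 2) · λ_5 → (3, 1, 2) · λ_6 → (3, 1, 2)

Partition of {1..6} into 2 W_7-dot-orbits:

[[1], [2, 3, 4, 5, 6]]


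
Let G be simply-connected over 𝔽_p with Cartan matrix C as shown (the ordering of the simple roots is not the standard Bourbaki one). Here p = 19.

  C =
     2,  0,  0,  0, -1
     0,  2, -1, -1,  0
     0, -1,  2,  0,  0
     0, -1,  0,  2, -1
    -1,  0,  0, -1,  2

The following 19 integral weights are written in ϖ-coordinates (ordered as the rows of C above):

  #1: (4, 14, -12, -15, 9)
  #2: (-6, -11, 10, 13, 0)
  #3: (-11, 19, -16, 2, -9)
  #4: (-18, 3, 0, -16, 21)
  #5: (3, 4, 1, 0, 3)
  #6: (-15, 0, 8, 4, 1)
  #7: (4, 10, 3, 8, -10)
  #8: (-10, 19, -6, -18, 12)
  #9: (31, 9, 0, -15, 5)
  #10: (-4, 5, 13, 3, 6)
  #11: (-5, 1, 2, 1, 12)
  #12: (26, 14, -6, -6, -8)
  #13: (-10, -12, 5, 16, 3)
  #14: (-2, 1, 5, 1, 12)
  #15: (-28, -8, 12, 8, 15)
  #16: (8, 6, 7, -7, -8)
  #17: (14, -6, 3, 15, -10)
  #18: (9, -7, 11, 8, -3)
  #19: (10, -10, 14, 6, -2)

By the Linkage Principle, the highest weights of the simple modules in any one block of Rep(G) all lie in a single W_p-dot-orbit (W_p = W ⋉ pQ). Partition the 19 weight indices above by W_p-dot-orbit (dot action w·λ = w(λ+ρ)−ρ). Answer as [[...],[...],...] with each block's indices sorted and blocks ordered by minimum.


A_5 Cartan matrix, 5 simple roots permuted; ρ=(1,1,1,1,1).

Folding the 19 weights λ_j+ρ into Ā_19 (reps in the given 5-coord order):

  λ_1+ρ ↦ (1, 10, 1, 0, 4)
  λ_2+ρ ↦ (1, 10, 1, 0, 4)
  λ_3+ρ ↦ (1, 10, 1, 0, 4)
  λ_4+ρ ↦ (4, 5, 2, 1, 4)
  λ_5+ρ ↦ (4, 5, 2, 1, 4)
  λ_6+ρ ↦ (2, 6, 3, 1, 5)
  λ_7+ρ ↦ (1, 10, 1, 0, 4)
  λ_8+ρ ↦ (3, 2, 2, 2, 9)
  λ_9+ρ ↦ (0, 2, 1, 8, 5)
  λ_10+ρ ↦ (4, 5, 2, 1, 4)
  λ_11+ρ ↦ (3, 2, 2, 2, 9)
  λ_12+ρ ↦ (4, 5, 2, 1, 4)
  λ_13+ρ ↦ (2, 6, 3, 1, 5)
  λ_14+ρ ↦ (3, 2, 2, 2, 9)
  λ_15+ρ ↦ (4, 6, 2, 1, 2)
  λ_16+ρ ↦ (4, 6, 2, 1, 2)
  λ_17+ρ ↦ (3, 2, 2, 2, 9)
  λ_18+ρ ↦ (4, 6, 2, 1, 2)
  λ_19+ρ ↦ (4, 6, 2, 1, 2)

The 19 indices split into 6 linkage classes (same alcove rep ⇔ same W_19-dot-orbit):

[[1, 2, 3, 7], [4, 5, 10, 12], [6, 13], [8, 11, 14, 17], [9], [15, 16, 18, 19]]


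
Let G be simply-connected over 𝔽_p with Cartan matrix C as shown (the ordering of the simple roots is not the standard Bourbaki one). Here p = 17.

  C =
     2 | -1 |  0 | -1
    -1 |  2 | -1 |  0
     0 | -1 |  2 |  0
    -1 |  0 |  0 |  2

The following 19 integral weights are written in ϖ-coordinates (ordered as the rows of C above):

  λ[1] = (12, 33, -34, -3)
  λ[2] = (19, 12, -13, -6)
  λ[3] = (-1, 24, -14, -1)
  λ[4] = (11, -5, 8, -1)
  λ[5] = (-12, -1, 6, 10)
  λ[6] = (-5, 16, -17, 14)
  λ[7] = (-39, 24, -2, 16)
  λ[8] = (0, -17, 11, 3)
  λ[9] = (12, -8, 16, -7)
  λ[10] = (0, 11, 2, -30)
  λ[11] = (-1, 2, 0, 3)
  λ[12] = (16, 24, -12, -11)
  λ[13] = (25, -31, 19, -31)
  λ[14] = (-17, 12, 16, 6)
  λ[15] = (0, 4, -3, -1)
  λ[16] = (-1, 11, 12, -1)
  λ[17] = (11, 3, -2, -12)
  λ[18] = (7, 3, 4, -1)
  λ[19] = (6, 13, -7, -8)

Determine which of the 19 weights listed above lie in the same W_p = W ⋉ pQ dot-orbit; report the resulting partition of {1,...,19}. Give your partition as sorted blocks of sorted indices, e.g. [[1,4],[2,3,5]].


Dynkin diagram of C (from the 6 off-diagonal −1 entries): A_4.

Folding the 19 weights λ_j+ρ into Ā_17 (reps in the given 4-coord order):

  λ_1 → (1, 3, 2, 0) · λ_2 → (1, 3, 1, 11) · λ_3 → (8, 4, 5, 0) · λ_4 → (8, 4, 5, 0) · λ_5 → (0, 7, 4, 0) · λ_6 → (1, 3, 2, 0) · λ_7 → (0, 3, 1, 4) · λ_8 → (1, 3, 1, 11) · λ_9 → (0, 7, 4, 0) · λ_10 → (1, 3, 1, 11) · λ_11 → (0, 3, 1, 4) · λ_12 → (0, 8, 2, 3) · λ_13 → (0, 3, 1, 4) · λ_14 → (0, 3, 1, 4) · λ_15 → (1, 3, 2, 0) · λ_16 → (8, 4, 5, 0) · λ_17 → (1, 3, 1, 11) · λ_18 → (8, 4, 5, 0) · λ_19 → (0, 8, 2, 3)

Grouping the 19 weights by Ā_17-representative: 6 linkage classes.

[[1, 6, 15], [2, 8, 10, 17], [3, 4, 16, 18], [5, 9], [7, 11, 13, 14], [12, 19]]


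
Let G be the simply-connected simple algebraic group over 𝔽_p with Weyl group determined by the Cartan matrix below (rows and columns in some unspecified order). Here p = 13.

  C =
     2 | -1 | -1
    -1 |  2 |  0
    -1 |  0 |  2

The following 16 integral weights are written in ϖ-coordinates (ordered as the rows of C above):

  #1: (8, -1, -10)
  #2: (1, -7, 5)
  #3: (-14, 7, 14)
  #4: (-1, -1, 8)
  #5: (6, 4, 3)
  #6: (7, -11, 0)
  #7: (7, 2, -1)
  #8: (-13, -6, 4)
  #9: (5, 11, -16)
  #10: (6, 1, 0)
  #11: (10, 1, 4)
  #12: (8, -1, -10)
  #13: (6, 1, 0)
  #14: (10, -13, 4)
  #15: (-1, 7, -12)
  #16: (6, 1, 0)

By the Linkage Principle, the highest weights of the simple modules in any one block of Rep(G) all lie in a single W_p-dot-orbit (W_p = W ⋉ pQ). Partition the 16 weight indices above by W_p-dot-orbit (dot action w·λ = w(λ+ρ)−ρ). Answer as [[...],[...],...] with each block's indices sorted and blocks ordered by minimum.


A_3 Cartan matrix, 3 simple roots permuted; ρ=(1,1,1).

Each λ_j+ρ reduced to Ā_13; 3-tuples below use C's row order:

  λ_1+ρ ↦ (0, 0, 9) · λ_2+ρ ↦ (4, 2, 2) · λ_3+ρ ↦ (8, 3, 0) · λ_4+ρ ↦ (0, 0, 9) · λ_5+ρ ↦ (7, 2, 1) · λ_6+ρ ↦ (1, 8, 1) · λ_7+ρ ↦ (8, 3, 0) · λ_8+ρ ↦ (7, 1, 1) · λ_9+ρ ↦ (7, 2, 1) · λ_10+ρ ↦ (7, 2, 1) · λ_11+ρ ↦ (8, 3, 0) · λ_12+ρ ↦ (0, 0, 9) · λ_13+ρ ↦ (7, 2, 1) · λ_14+ρ ↦ (1, 8, 1) · λ_15+ρ ↦ (8, 3, 0) · λ_16+ρ ↦ (7, 2, 1)

The 16 indices split into 6 linkage classes (same alcove rep ⇔ same W_13-dot-orbit):

[[1, 4, 12], [2], [3, 7, 11, 15], [5, 9, 10, 13, 16], [6, 14], [8]]
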